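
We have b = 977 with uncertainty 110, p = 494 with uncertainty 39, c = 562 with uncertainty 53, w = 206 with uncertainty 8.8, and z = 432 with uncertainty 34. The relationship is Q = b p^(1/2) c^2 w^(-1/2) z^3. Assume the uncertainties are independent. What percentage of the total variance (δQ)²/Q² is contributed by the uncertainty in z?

(δQ/Q)² = (1·δb/b)² + (½·δp/p)² + (2·δc/c)² + (−½·δw/w)² + (3·δz/z)²
  b term: (1×0.113)² = 0.0127
  p term: (0.5×0.0789)² = 0.00156
  c term: (2×0.0943)² = 0.0356
  w term: (-0.5×0.0427)² = 0.000456
  z term: (3×0.0787)² = 0.0557
Total = 0.106. Share from z = 0.0557/0.106 = 0.526.

52.6%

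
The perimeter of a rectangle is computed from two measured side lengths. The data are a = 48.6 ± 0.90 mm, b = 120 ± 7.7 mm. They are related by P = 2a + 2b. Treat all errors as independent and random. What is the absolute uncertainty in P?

15.5 mm

P is a linear combination, so absolute uncertainties add in quadrature:
  (2·δa)² = 3.24;  (2·δb)² = 237
δP = √(240) = 15.5 mm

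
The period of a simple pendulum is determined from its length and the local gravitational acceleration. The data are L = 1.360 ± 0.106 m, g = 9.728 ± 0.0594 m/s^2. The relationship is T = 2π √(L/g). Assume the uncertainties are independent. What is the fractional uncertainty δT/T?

0.0391

Each factor contributes (exponent × relative error)² to (δT/T)²:
  (½·δL/L)² = (0.5×0.0779)² = 0.00152;  (−½·δg/g)² = (-0.5×0.00611)² = 9.32e-06
δT/T = √(0.00153) = 0.0391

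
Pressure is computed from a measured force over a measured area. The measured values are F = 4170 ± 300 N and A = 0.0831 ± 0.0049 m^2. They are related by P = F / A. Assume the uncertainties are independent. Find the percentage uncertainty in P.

9.30%

For a monomial P ∝ F, A^-1, fractional errors add in quadrature:
  (1·δF/F)² = (1×0.0719)² = 0.00518;  (-1·δA/A)² = (-1×0.0590)² = 0.00348
δP/P = √(0.00865) = 0.0930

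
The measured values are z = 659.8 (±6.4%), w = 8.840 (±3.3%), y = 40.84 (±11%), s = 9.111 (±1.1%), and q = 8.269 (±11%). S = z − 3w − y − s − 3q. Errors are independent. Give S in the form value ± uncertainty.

558.5 ± 42.6

For a sum/difference, combine absolute errors in quadrature:
  (δz)² = 1780;  (3·δw)² = 0.766;  (δy)² = 20.2;  (δs)² = 0.0100;  (3·δq)² = 7.45
δS = √(1810) = 42.6
S = 558.5.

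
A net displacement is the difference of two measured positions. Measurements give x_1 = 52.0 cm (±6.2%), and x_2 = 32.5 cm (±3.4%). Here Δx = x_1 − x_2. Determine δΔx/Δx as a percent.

17.5%

Absolute uncertainties add in quadrature for a linear combination:
  (δx_1)² = 10.4;  (δx_2)² = 1.22
δΔx = √(11.6) = 3.41 cm
Δx = 19.5 cm, so δΔx/Δx = 3.41/19.5 = 0.175.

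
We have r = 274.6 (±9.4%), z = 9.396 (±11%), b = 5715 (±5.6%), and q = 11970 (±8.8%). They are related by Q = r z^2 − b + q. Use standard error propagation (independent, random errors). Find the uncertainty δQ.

Let p = r·z^2 = 24240. δp/p = √((1·δr/r)² + (2·δz/z)²) = √(0.00884 + 0.0484) = 0.239, so δp = 5800.
Q = p − b + q: δQ = √(δp² + δb² + δq²) = √(3.36e+07 + 1.02e+05 + 1.11e+06) = 5900

5900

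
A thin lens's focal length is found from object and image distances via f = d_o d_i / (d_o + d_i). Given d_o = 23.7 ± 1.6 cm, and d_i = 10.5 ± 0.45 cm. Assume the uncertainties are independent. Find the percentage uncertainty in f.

∂f/∂d_o = (d_i/(d_o+d_i))² = 0.0943;  ∂f/∂d_i = (d_o/(d_o+d_i))² = 0.480
δf = √((∂f/∂d_o · δd_o)² + (∂f/∂d_i · δd_i)²) = √(0.0227 + 0.0467) = 0.264 cm
f = 7.28 cm, so δf/f = 0.264/7.28 = 0.0362.

3.62%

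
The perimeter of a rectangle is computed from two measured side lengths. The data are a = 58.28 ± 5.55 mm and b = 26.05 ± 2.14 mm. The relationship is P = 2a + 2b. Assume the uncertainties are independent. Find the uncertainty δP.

Each term contributes (cᵢ δxᵢ)² to (δP)²:
  (2·δa)² = 123;  (2·δb)² = 18.3
δP = √(142) = 11.9 mm

11.9 mm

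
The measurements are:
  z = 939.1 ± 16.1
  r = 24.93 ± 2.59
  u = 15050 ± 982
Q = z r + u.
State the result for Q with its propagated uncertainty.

38460 ± 2650

Let p = z·r = 23410. δp/p = √((1·δz/z)² + (1·δr/r)²) = √(0.000294 + 0.0108) = 0.105, so δp = 2470.
Q = p + u: δQ = √(δp² + δu²) = √(6.08e+06 + 9.64e+05) = 2650
Q = 38460.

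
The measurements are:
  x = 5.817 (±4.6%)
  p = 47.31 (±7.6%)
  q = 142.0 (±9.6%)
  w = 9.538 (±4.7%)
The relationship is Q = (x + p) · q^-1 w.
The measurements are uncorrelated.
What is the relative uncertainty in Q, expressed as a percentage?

12.7%

Let u = x + p = 53.13. δu = √(δx² + δp²) = √(0.0716 + 12.9) = 3.61, so δu/u = 0.0679.
Q is then a monomial in u, q, w:
δQ/Q = √((δu/u)² + (-1·δq/q)² + (1·δw/w)²) = √(0.00461 + 0.00922 + 0.00221) = 0.127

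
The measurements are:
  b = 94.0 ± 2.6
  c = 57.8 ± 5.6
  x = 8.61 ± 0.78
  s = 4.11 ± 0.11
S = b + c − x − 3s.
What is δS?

6.23

Sums and differences: (δS)² = Σ (cᵢ δxᵢ)².
  (δb)² = 6.76;  (δc)² = 31.4;  (δx)² = 0.608;  (3·δs)² = 0.109
δS = √(38.8) = 6.23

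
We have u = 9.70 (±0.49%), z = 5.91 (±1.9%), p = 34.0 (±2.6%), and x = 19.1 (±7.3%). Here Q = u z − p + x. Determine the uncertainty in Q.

Let w = u·z = 57.3. δw/w = √((1·δu/u)² + (1·δz/z)²) = √(2.4e-05 + 0.000361) = 0.0196, so δw = 1.12.
Q = w − p + x: δQ = √(δw² + δp² + δx²) = √(1.27 + 0.781 + 1.94) = 2.00

2.00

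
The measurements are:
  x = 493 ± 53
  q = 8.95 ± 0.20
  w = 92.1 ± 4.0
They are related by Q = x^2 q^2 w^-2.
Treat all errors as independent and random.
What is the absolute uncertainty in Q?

542

For a monomial Q ∝ x^2, q^2, w^-2, fractional errors add in quadrature:
  (2·δx/x)² = (2×0.108)² = 0.0462;  (2·δq/q)² = (2×0.0223)² = 0.00200;  (-2·δw/w)² = (-2×0.0434)² = 0.00755
δQ/Q = √(0.0558) = 0.236
Q = 2300, so δQ = 0.236 × 2300 = 542.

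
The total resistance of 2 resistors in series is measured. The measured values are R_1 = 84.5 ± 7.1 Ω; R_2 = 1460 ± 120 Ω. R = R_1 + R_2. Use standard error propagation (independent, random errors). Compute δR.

For a sum/difference, combine absolute errors in quadrature:
  (δR_1)² = 50.4;  (δR_2)² = 14400
δR = √(14500) = 120 Ω

120 Ω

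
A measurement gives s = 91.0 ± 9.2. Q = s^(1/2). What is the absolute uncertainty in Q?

0.482

Since Q is a product/quotient, work with relative uncertainties:
  (½·δs/s)² = (0.5×0.101)² = 0.00256
δQ/Q = √(0.00256) = 0.0505
Q = 9.54, so δQ = 0.0505 × 9.54 = 0.482.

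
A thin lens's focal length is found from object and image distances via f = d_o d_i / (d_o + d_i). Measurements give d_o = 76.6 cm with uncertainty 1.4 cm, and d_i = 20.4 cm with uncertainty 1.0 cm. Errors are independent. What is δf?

∂f/∂d_o = (d_i/(d_o+d_i))² = 0.0442;  ∂f/∂d_i = (d_o/(d_o+d_i))² = 0.624
δf = √((∂f/∂d_o · δd_o)² + (∂f/∂d_i · δd_i)²) = √(0.00383 + 0.389) = 0.627 cm

0.627 cm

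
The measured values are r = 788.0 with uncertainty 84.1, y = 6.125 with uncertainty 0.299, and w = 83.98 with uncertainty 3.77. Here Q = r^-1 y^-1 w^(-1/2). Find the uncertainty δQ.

2.7e-06

Relative error in a monomial: (δQ/Q)² = Σ (nᵢ · δxᵢ/xᵢ)².
  (-1·δr/r)² = (-1×0.107)² = 0.0114;  (-1·δy/y)² = (-1×0.0488)² = 0.00238;  (−½·δw/w)² = (-0.5×0.0449)² = 0.000504
δQ/Q = √(0.0143) = 0.119
Q = 2.261e-05, so δQ = 0.119 × 2.261e-05 = 2.7e-06.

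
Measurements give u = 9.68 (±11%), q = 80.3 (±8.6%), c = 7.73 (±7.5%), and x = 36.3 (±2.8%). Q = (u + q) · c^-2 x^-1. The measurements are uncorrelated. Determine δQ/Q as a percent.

17.1%

Let w = u + q = 90.0. δw = √(δu² + δq²) = √(1.13 + 47.7) = 6.99, so δw/w = 0.0777.
Q is then a monomial in w, c, x:
δQ/Q = √((δw/w)² + (-2·δc/c)² + (-1·δx/x)²) = √(0.00603 + 0.0225 + 0.000784) = 0.171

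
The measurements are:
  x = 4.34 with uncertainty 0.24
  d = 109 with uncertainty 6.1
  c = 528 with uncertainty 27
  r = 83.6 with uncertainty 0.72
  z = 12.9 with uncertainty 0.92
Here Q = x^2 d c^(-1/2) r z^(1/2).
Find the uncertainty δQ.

3540

Each factor contributes (exponent × relative error)² to (δQ/Q)²:
  (2·δx/x)² = (2×0.0553)² = 0.0122;  (1·δd/d)² = (1×0.0560)² = 0.00313;  (−½·δc/c)² = (-0.5×0.0511)² = 0.000654;  (1·δr/r)² = (1×0.00861)² = 7.42e-05;  (½·δz/z)² = (0.5×0.0713)² = 0.00127
δQ/Q = √(0.0174) = 0.132
Q = 26800, so δQ = 0.132 × 26800 = 3540.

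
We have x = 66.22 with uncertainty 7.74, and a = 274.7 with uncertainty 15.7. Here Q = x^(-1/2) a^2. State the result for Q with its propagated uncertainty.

9273 ± 1190

Products/powers → add relative errors in quadrature, weighted by exponent:
  (−½·δx/x)² = (-0.5×0.117)² = 0.00342;  (2·δa/a)² = (2×0.0572)² = 0.0131
δQ/Q = √(0.0165) = 0.128
Q = 9273, so δQ = 0.128 × 9273 = 1190.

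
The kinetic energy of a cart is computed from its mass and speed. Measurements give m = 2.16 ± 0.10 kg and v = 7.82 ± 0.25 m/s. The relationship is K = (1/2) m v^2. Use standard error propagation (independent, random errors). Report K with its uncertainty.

For a monomial K ∝ m, v^2, fractional errors add in quadrature:
  (1·δm/m)² = (1×0.0463)² = 0.00214;  (2·δv/v)² = (2×0.0320)² = 0.00409
δK/K = √(0.00623) = 0.0789
K = 66.0 J, so δK = 0.0789 × 66.0 = 5.21 J.

66.0 ± 5.21 J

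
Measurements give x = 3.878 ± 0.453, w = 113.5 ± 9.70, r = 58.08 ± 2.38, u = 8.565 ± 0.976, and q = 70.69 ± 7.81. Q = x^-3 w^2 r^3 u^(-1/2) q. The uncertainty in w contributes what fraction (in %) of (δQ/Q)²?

16.0%

(δQ/Q)² = (-3·δx/x)² + (2·δw/w)² + (3·δr/r)² + (−½·δu/u)² + (1·δq/q)²
  x term: (-3×0.117)² = 0.123
  w term: (2×0.0855)² = 0.0292
  r term: (3×0.0410)² = 0.0151
  u term: (-0.5×0.114)² = 0.00325
  q term: (1×0.110)² = 0.0122
Total = 0.183. Share from w = 0.0292/0.183 = 0.160.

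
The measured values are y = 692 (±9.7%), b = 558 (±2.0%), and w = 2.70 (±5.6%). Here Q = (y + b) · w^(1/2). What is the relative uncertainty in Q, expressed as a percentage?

Let u = y + b = 1250. δu = √(δy² + δb²) = √(4510 + 125) = 68.0, so δu/u = 0.0544.
Q is then a monomial in u, w:
δQ/Q = √((δu/u)² + (½·δw/w)²) = √(0.00296 + 0.000784) = 0.0612

6.12%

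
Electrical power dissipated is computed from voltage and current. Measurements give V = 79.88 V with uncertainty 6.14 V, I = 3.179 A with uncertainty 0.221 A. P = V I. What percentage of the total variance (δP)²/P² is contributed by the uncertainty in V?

(δP/P)² = (1·δV/V)² + (1·δI/I)²
  V term: (1×0.0769)² = 0.00591
  I term: (1×0.0695)² = 0.00483
Total = 0.0107. Share from V = 0.00591/0.0107 = 0.550.

55.0%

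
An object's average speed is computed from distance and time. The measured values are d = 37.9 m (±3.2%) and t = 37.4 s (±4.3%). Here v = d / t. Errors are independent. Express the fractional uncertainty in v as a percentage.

5.36%

Since v is a product/quotient, work with relative uncertainties:
  (1·δd/d)² = (1×0.0320)² = 0.00102;  (-1·δt/t)² = (-1×0.0430)² = 0.00185
δv/v = √(0.00287) = 0.0536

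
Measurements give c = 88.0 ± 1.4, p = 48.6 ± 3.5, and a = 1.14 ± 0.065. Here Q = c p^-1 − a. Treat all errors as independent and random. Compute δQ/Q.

Let w = c·p^-1 = 1.81. δw/w = √((1·δc/c)² + (-1·δp/p)²) = √(0.000253 + 0.00519) = 0.0738, so δw = 0.134.
Q = w − a: δQ = √(δw² + δa²) = √(0.0178 + 0.00423) = 0.149
Q = 0.671, so δQ/Q = 0.149/0.671 = 0.221.

0.221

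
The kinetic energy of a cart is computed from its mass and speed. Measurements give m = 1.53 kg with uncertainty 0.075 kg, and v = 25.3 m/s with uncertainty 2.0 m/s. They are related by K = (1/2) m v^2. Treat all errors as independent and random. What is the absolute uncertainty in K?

81.1 J

Since K is a product/quotient, work with relative uncertainties:
  (1·δm/m)² = (1×0.0490)² = 0.00240;  (2·δv/v)² = (2×0.0791)² = 0.0250
δK/K = √(0.0274) = 0.166
K = 490 J, so δK = 0.166 × 490 = 81.1 J.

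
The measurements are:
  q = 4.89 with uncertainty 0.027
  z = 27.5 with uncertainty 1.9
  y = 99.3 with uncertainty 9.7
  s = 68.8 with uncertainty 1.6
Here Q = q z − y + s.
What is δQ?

Let p = q·z = 134. δp/p = √((1·δq/q)² + (1·δz/z)²) = √(3.05e-05 + 0.00477) = 0.0693, so δp = 9.32.
Q = p − y + s: δQ = √(δp² + δy² + δs²) = √(86.9 + 94.1 + 2.56) = 13.5

13.5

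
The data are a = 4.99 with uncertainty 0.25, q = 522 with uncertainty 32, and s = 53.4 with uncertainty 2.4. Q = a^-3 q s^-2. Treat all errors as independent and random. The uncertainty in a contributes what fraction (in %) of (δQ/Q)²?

(δQ/Q)² = (-3·δa/a)² + (1·δq/q)² + (-2·δs/s)²
  a term: (-3×0.0501)² = 0.0226
  q term: (1×0.0613)² = 0.00376
  s term: (-2×0.0449)² = 0.00808
Total = 0.0344. Share from a = 0.0226/0.0344 = 0.656.

65.6%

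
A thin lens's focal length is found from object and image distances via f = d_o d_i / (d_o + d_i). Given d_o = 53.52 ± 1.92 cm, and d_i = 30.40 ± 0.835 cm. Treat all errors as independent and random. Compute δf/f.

0.0218

∂f/∂d_o = (d_i/(d_o+d_i))² = 0.131;  ∂f/∂d_i = (d_o/(d_o+d_i))² = 0.407
δf = √((∂f/∂d_o · δd_o)² + (∂f/∂d_i · δd_i)²) = √(0.0635 + 0.115) = 0.423 cm
f = 19.39 cm, so δf/f = 0.423/19.39 = 0.0218.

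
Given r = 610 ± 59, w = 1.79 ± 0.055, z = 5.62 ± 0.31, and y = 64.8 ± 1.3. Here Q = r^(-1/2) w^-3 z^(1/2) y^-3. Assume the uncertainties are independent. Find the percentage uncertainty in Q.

12.3%

Q is a product of powers, so relative uncertainties combine in quadrature:
  (−½·δr/r)² = (-0.5×0.0967)² = 0.00234;  (-3·δw/w)² = (-3×0.0307)² = 0.00850;  (½·δz/z)² = (0.5×0.0552)² = 0.000761;  (-3·δy/y)² = (-3×0.0201)² = 0.00362
δQ/Q = √(0.0152) = 0.123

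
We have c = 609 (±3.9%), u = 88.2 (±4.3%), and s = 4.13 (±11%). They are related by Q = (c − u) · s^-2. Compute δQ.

6.86

Let w = c − u = 521. δw = √(δc² + δu²) = √(564 + 14.4) = 24.1, so δw/w = 0.0462.
Q is then a monomial in w, s:
δQ/Q = √((δw/w)² + (-2·δs/s)²) = √(0.00213 + 0.0484) = 0.225
Q = 30.5, so δQ = 0.225 × 30.5 = 6.86.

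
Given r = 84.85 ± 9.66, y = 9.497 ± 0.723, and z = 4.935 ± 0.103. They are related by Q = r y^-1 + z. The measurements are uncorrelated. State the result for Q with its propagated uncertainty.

13.87 ± 1.23

Let p = r·y^-1 = 8.934. δp/p = √((1·δr/r)² + (-1·δy/y)²) = √(0.0130 + 0.00580) = 0.137, so δp = 1.22.
Q = p + z: δQ = √(δp² + δz²) = √(1.50 + 0.0106) = 1.23
Q = 13.87.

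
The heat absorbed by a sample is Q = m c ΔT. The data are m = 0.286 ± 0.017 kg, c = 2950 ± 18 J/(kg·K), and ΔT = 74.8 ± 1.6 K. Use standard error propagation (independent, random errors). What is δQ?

Products/powers → add relative errors in quadrature, weighted by exponent:
  (1·δm/m)² = (1×0.0594)² = 0.00353;  (1·δc/c)² = (1×0.00610)² = 3.72e-05;  (1·δΔT/ΔT)² = (1×0.0214)² = 0.000458
δQ/Q = √(0.00403) = 0.0635
Q = 63100 J, so δQ = 0.0635 × 63100 = 4010 J.

4010 J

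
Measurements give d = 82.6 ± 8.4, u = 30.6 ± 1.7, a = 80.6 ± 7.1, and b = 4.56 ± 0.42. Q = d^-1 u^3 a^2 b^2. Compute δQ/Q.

Since Q is a product/quotient, work with relative uncertainties:
  (-1·δd/d)² = (-1×0.102)² = 0.0103;  (3·δu/u)² = (3×0.0556)² = 0.0278;  (2·δa/a)² = (2×0.0881)² = 0.0310;  (2·δb/b)² = (2×0.0921)² = 0.0339
δQ/Q = √(0.103) = 0.321

0.321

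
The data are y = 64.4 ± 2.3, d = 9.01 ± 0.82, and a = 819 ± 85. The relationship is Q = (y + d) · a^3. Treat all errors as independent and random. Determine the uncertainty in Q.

Let u = y + d = 73.4. δu = √(δy² + δd²) = √(5.29 + 0.672) = 2.44, so δu/u = 0.0333.
Q is then a monomial in u, a:
δQ/Q = √((δu/u)² + (3·δa/a)²) = √(0.00111 + 0.0969) = 0.313
Q = 4.03e+10, so δQ = 0.313 × 4.03e+10 = 1.26e+10.

1.26e+10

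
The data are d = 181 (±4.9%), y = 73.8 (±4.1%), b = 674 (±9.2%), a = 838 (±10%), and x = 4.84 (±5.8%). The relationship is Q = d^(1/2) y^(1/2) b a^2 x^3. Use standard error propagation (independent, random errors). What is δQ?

1.75e+12

Since Q is a product/quotient, work with relative uncertainties:
  (½·δd/d)² = (0.5×0.0490)² = 0.000600;  (½·δy/y)² = (0.5×0.0410)² = 0.000420;  (1·δb/b)² = (1×0.0920)² = 0.00846;  (2·δa/a)² = (2×0.100)² = 0.0400;  (3·δx/x)² = (3×0.0580)² = 0.0303
δQ/Q = √(0.0798) = 0.282
Q = 6.2e+12, so δQ = 0.282 × 6.2e+12 = 1.75e+12.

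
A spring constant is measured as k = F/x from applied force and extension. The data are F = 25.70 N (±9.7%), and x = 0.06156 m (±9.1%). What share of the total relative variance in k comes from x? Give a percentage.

(δk/k)² = (1·δF/F)² + (-1·δx/x)²
  F term: (1×0.0970)² = 0.00941
  x term: (-1×0.0910)² = 0.00828
Total = 0.0177. Share from x = 0.00828/0.0177 = 0.468.

46.8%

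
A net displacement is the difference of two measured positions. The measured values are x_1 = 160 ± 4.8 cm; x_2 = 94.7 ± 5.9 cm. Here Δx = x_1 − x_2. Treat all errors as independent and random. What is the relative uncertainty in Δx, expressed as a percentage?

Δx is a linear combination, so absolute uncertainties add in quadrature:
  (δx_1)² = 23.0;  (δx_2)² = 34.8
δΔx = √(57.9) = 7.61 cm
Δx = 65.3 cm, so δΔx/Δx = 7.61/65.3 = 0.116.

11.6%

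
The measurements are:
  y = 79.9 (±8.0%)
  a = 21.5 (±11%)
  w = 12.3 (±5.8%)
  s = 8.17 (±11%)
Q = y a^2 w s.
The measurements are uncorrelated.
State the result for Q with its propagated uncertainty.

Each factor contributes (exponent × relative error)² to (δQ/Q)²:
  (1·δy/y)² = (1×0.0800)² = 0.00640;  (2·δa/a)² = (2×0.110)² = 0.0484;  (1·δw/w)² = (1×0.0580)² = 0.00336;  (1·δs/s)² = (1×0.110)² = 0.0121
δQ/Q = √(0.0703) = 0.265
Q = 3.71e+06, so δQ = 0.265 × 3.71e+06 = 9.84e+05.

(3.71 ± 0.984) × 10^6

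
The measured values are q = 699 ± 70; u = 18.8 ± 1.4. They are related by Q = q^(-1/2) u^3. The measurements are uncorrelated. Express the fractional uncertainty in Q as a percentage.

Each factor contributes (exponent × relative error)² to (δQ/Q)²:
  (−½·δq/q)² = (-0.5×0.100)² = 0.00251;  (3·δu/u)² = (3×0.0745)² = 0.0499
δQ/Q = √(0.0524) = 0.229

22.9%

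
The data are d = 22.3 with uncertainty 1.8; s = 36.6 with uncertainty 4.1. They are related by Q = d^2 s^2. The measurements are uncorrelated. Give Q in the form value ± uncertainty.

Relative error in a monomial: (δQ/Q)² = Σ (nᵢ · δxᵢ/xᵢ)².
  (2·δd/d)² = (2×0.0807)² = 0.0261;  (2·δs/s)² = (2×0.112)² = 0.0502
δQ/Q = √(0.0763) = 0.276
Q = 6.66e+05, so δQ = 0.276 × 6.66e+05 = 1.84e+05.

(6.66 ± 1.84) × 10^5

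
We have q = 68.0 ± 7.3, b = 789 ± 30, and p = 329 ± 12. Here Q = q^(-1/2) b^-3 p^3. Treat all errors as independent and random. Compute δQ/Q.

0.167

Each factor contributes (exponent × relative error)² to (δQ/Q)²:
  (−½·δq/q)² = (-0.5×0.107)² = 0.00288;  (-3·δb/b)² = (-3×0.0380)² = 0.0130;  (3·δp/p)² = (3×0.0365)² = 0.0120
δQ/Q = √(0.0279) = 0.167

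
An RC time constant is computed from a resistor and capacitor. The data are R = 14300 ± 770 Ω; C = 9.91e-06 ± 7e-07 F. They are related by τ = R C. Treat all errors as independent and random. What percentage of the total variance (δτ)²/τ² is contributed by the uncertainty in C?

63.2%

(δτ/τ)² = (1·δR/R)² + (1·δC/C)²
  R term: (1×0.0538)² = 0.00290
  C term: (1×0.0706)² = 0.00499
Total = 0.00789. Share from C = 0.00499/0.00789 = 0.632.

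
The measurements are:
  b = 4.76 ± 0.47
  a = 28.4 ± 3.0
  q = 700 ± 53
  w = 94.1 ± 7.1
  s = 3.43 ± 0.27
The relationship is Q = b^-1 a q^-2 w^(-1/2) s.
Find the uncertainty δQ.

For a monomial Q ∝ b^-1, a, q^-2, w^(-1/2), s, fractional errors add in quadrature:
  (-1·δb/b)² = (-1×0.0987)² = 0.00975;  (1·δa/a)² = (1×0.106)² = 0.0112;  (-2·δq/q)² = (-2×0.0757)² = 0.0229;  (−½·δw/w)² = (-0.5×0.0755)² = 0.00142;  (1·δs/s)² = (1×0.0787)² = 0.00620
δQ/Q = √(0.0515) = 0.227
Q = 4.31e-06, so δQ = 0.227 × 4.31e-06 = 9.77e-07.

9.77e-07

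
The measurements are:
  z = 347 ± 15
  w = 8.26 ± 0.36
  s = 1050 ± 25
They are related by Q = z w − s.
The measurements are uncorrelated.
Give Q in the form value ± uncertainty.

Let p = z·w = 2870. δp/p = √((1·δz/z)² + (1·δw/w)²) = √(0.00187 + 0.00190) = 0.0614, so δp = 176.
Q = p − s: δQ = √(δp² + δs²) = √(31000 + 625) = 178
Q = 1820.

1820 ± 178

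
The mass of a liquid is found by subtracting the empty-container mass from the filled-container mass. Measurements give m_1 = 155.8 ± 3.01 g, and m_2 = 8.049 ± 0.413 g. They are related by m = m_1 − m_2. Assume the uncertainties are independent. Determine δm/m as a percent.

m is a linear combination, so absolute uncertainties add in quadrature:
  (δm_1)² = 9.06;  (δm_2)² = 0.171
δm = √(9.23) = 3.04 g
m = 147.8 g, so δm/m = 3.04/147.8 = 0.0206.

2.06%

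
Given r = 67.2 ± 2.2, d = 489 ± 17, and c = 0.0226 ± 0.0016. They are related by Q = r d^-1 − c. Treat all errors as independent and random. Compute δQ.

Let p = r·d^-1 = 0.137. δp/p = √((1·δr/r)² + (-1·δd/d)²) = √(0.00107 + 0.00121) = 0.0478, so δp = 0.00656.
Q = p − c: δQ = √(δp² + δc²) = √(4.31e-05 + 2.56e-06) = 0.00675

0.00675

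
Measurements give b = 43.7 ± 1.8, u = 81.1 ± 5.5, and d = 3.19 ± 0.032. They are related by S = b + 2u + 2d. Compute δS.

Each term contributes (cᵢ δxᵢ)² to (δS)²:
  (δb)² = 3.24;  (2·δu)² = 121;  (2·δd)² = 0.00410
δS = √(124) = 11.1

11.1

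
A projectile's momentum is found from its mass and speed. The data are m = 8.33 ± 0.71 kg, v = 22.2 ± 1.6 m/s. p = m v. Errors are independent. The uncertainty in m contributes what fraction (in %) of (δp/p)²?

(δp/p)² = (1·δm/m)² + (1·δv/v)²
  m term: (1×0.0852)² = 0.00726
  v term: (1×0.0721)² = 0.00519
Total = 0.0125. Share from m = 0.00726/0.0125 = 0.583.

58.3%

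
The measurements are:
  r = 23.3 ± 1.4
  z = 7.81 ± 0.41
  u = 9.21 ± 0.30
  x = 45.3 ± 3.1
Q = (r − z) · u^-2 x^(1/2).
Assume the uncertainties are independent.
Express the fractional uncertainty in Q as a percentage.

Let w = r − z = 15.5. δw = √(δr² + δz²) = √(1.96 + 0.168) = 1.46, so δw/w = 0.0942.
Q is then a monomial in w, u, x:
δQ/Q = √((δw/w)² + (-2·δu/u)² + (½·δx/x)²) = √(0.00887 + 0.00424 + 0.00117) = 0.120

12.0%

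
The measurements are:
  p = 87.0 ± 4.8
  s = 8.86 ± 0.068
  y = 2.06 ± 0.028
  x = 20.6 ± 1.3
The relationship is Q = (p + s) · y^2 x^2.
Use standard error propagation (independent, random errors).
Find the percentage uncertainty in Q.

Let u = p + s = 95.9. δu = √(δp² + δs²) = √(23.0 + 0.00462) = 4.80, so δu/u = 0.0501.
Q is then a monomial in u, y, x:
δQ/Q = √((δu/u)² + (2·δy/y)² + (2·δx/x)²) = √(0.00251 + 0.000739 + 0.0159) = 0.138

13.8%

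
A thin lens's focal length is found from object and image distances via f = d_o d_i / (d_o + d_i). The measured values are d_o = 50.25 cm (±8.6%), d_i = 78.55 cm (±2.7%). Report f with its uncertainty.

30.65 ± 1.64 cm

∂f/∂d_o = (d_i/(d_o+d_i))² = 0.372;  ∂f/∂d_i = (d_o/(d_o+d_i))² = 0.152
δf = √((∂f/∂d_o · δd_o)² + (∂f/∂d_i · δd_i)²) = √(2.58 + 0.104) = 1.64 cm
f = 30.65 cm.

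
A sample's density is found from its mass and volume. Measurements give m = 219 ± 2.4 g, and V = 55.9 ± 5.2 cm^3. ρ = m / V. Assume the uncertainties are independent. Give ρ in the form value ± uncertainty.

3.92 ± 0.367 g/cm^3

For a monomial ρ ∝ m, V^-1, fractional errors add in quadrature:
  (1·δm/m)² = (1×0.0110)² = 0.000120;  (-1·δV/V)² = (-1×0.0930)² = 0.00865
δρ/ρ = √(0.00877) = 0.0937
ρ = 3.92 g/cm^3, so δρ = 0.0937 × 3.92 = 0.367 g/cm^3.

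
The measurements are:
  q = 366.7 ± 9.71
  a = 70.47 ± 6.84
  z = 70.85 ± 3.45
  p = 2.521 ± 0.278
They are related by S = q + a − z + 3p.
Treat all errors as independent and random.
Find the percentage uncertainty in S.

3.32%

Sums and differences: (δS)² = Σ (cᵢ δxᵢ)².
  (δq)² = 94.3;  (δa)² = 46.8;  (δz)² = 11.9;  (3·δp)² = 0.696
δS = √(154) = 12.4
S = 373.9, so δS/S = 12.4/373.9 = 0.0332.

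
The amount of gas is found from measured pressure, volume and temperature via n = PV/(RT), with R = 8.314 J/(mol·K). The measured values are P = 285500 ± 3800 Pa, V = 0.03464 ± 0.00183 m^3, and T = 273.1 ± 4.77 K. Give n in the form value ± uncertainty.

4.356 ± 0.249 mol

Relative error in a monomial: (δn/n)² = Σ (nᵢ · δxᵢ/xᵢ)².
  (1·δP/P)² = (1×0.0133)² = 0.000177;  (1·δV/V)² = (1×0.0528)² = 0.00279;  (-1·δT/T)² = (-1×0.0175)² = 0.000305
δn/n = √(0.00327) = 0.0572
n = 4.356 mol, so δn = 0.0572 × 4.356 = 0.249 mol.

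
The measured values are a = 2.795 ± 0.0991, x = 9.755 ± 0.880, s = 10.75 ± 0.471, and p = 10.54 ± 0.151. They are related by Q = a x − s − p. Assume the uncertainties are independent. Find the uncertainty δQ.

Let w = a·x = 27.27. δw/w = √((1·δa/a)² + (1·δx/x)²) = √(0.00126 + 0.00814) = 0.0969, so δw = 2.64.
Q = w − s − p: δQ = √(δw² + δs² + δp²) = √(6.98 + 0.222 + 0.0228) = 2.69

2.69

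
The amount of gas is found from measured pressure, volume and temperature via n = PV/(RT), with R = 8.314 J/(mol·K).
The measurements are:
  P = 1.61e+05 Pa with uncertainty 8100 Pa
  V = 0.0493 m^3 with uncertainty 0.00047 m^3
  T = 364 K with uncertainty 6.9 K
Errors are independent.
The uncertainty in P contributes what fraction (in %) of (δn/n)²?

(δn/n)² = (1·δP/P)² + (1·δV/V)² + (-1·δT/T)²
  P term: (1×0.0503)² = 0.00253
  V term: (1×0.00953)² = 9.09e-05
  T term: (-1×0.0190)² = 0.000359
Total = 0.00298. Share from P = 0.00253/0.00298 = 0.849.

84.9%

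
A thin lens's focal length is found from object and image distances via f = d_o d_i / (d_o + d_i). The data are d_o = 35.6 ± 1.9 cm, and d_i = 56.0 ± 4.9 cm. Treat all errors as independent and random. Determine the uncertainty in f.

1.03 cm

∂f/∂d_o = (d_i/(d_o+d_i))² = 0.374;  ∂f/∂d_i = (d_o/(d_o+d_i))² = 0.151
δf = √((∂f/∂d_o · δd_o)² + (∂f/∂d_i · δd_i)²) = √(0.504 + 0.548) = 1.03 cm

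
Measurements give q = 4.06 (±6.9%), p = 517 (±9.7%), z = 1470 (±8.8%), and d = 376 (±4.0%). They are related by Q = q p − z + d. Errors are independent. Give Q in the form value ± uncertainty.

1010 ± 282

Let w = q·p = 2100. δw/w = √((1·δq/q)² + (1·δp/p)²) = √(0.00476 + 0.00941) = 0.119, so δw = 250.
Q = w − z + d: δQ = √(δw² + δz² + δd²) = √(62400 + 16700 + 226) = 282
Q = 1010.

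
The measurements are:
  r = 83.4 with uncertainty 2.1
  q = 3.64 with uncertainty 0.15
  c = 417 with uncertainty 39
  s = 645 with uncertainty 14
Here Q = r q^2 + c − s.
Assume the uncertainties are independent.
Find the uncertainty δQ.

104

Let p = r·q^2 = 1110. δp/p = √((1·δr/r)² + (2·δq/q)²) = √(0.000634 + 0.00679) = 0.0862, so δp = 95.2.
Q = p + c − s: δQ = √(δp² + δc² + δs²) = √(9070 + 1520 + 196) = 104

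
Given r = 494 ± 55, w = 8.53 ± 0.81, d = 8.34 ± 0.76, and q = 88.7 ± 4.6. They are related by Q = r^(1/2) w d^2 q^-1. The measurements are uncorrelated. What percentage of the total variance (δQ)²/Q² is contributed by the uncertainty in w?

(δQ/Q)² = (½·δr/r)² + (1·δw/w)² + (2·δd/d)² + (-1·δq/q)²
  r term: (0.5×0.111)² = 0.00310
  w term: (1×0.0950)² = 0.00902
  d term: (2×0.0911)² = 0.0332
  q term: (-1×0.0519)² = 0.00269
Total = 0.0480. Share from w = 0.00902/0.0480 = 0.188.

18.8%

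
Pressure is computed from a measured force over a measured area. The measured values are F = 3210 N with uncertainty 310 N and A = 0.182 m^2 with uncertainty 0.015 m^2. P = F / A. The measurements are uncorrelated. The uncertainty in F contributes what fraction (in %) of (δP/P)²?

(δP/P)² = (1·δF/F)² + (-1·δA/A)²
  F term: (1×0.0966)² = 0.00933
  A term: (-1×0.0824)² = 0.00679
Total = 0.0161. Share from F = 0.00933/0.0161 = 0.579.

57.9%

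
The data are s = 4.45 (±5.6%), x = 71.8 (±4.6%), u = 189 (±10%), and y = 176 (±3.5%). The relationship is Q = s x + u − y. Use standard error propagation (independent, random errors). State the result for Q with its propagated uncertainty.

333 ± 30.5

Let p = s·x = 320. δp/p = √((1·δs/s)² + (1·δx/x)²) = √(0.00314 + 0.00212) = 0.0725, so δp = 23.2.
Q = p + u − y: δQ = √(δp² + δu² + δy²) = √(536 + 357 + 37.9) = 30.5
Q = 333.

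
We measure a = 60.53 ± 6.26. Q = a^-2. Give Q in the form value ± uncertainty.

(2.729 ± 0.565) × 10^-4

Q ∝ a^-2, so δQ/Q = |-2| · δa/a = 2 × 0.103 = 0.207.
Q = 0.0002729, so δQ = 0.207 × 0.0002729 = 5.65e-05.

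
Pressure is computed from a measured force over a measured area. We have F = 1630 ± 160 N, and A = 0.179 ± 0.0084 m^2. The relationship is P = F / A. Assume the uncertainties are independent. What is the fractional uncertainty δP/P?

0.109

Each factor contributes (exponent × relative error)² to (δP/P)²:
  (1·δF/F)² = (1×0.0982)² = 0.00964;  (-1·δA/A)² = (-1×0.0469)² = 0.00220
δP/P = √(0.0118) = 0.109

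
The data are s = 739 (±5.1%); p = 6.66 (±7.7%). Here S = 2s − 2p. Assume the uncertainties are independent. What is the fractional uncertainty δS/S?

0.0515

S is a linear combination, so absolute uncertainties add in quadrature:
  (2·δs)² = 5680;  (2·δp)² = 1.05
δS = √(5680) = 75.4
S = 1460, so δS/S = 75.4/1460 = 0.0515.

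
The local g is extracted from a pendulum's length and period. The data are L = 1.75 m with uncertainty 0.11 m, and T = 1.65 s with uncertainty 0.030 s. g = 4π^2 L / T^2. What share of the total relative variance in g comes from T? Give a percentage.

25.1%

(δg/g)² = (1·δL/L)² + (-2·δT/T)²
  L term: (1×0.0629)² = 0.00395
  T term: (-2×0.0182)² = 0.00132
Total = 0.00527. Share from T = 0.00132/0.00527 = 0.251.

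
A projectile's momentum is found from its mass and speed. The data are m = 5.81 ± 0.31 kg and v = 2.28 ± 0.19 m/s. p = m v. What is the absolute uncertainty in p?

1.31 kg·m/s

Products/powers → add relative errors in quadrature, weighted by exponent:
  (1·δm/m)² = (1×0.0534)² = 0.00285;  (1·δv/v)² = (1×0.0833)² = 0.00694
δp/p = √(0.00979) = 0.0990
p = 13.2 kg·m/s, so δp = 0.0990 × 13.2 = 1.31 kg·m/s.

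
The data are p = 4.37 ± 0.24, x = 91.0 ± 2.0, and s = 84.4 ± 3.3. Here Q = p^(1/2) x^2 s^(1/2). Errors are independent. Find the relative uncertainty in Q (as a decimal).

Q is a product of powers, so relative uncertainties combine in quadrature:
  (½·δp/p)² = (0.5×0.0549)² = 0.000754;  (2·δx/x)² = (2×0.0220)² = 0.00193;  (½·δs/s)² = (0.5×0.0391)² = 0.000382
δQ/Q = √(0.00307) = 0.0554

0.0554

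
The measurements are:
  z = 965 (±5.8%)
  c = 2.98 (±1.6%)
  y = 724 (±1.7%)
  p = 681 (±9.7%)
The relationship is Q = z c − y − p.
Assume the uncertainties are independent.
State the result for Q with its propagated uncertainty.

1470 ± 186

Let w = z·c = 2880. δw/w = √((1·δz/z)² + (1·δc/c)²) = √(0.00336 + 0.000256) = 0.0602, so δw = 173.
Q = w − y − p: δQ = √(δw² + δy² + δp²) = √(29900 + 151 + 4360) = 186
Q = 1470.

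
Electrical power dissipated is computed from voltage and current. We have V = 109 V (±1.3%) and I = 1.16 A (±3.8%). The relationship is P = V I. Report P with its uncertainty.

Since P is a product/quotient, work with relative uncertainties:
  (1·δV/V)² = (1×0.0130)² = 0.000169;  (1·δI/I)² = (1×0.0380)² = 0.00144
δP/P = √(0.00161) = 0.0402
P = 126 W, so δP = 0.0402 × 126 = 5.08 W.

126 ± 5.08 W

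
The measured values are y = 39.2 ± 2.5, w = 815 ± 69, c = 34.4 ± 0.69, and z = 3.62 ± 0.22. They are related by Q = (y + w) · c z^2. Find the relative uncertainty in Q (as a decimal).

0.147

Let u = y + w = 854. δu = √(δy² + δw²) = √(6.25 + 4760) = 69.0, so δu/u = 0.0808.
Q is then a monomial in u, c, z:
δQ/Q = √((δu/u)² + (1·δc/c)² + (2·δz/z)²) = √(0.00653 + 0.000402 + 0.0148) = 0.147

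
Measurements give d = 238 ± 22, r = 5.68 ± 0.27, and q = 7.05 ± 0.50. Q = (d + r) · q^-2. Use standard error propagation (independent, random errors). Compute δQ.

0.824

Let u = d + r = 244. δu = √(δd² + δr²) = √(484 + 0.0729) = 22.0, so δu/u = 0.0903.
Q is then a monomial in u, q:
δQ/Q = √((δu/u)² + (-2·δq/q)²) = √(0.00815 + 0.0201) = 0.168
Q = 4.90, so δQ = 0.168 × 4.90 = 0.824.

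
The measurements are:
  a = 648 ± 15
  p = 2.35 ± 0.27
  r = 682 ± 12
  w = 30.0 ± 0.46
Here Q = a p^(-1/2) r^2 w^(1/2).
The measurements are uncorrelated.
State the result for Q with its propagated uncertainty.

(1.08 ± 0.0772) × 10^9

Since Q is a product/quotient, work with relative uncertainties:
  (1·δa/a)² = (1×0.0231)² = 0.000536;  (−½·δp/p)² = (-0.5×0.115)² = 0.00330;  (2·δr/r)² = (2×0.0176)² = 0.00124;  (½·δw/w)² = (0.5×0.0153)² = 5.88e-05
δQ/Q = √(0.00513) = 0.0716
Q = 1.08e+09, so δQ = 0.0716 × 1.08e+09 = 7.72e+07.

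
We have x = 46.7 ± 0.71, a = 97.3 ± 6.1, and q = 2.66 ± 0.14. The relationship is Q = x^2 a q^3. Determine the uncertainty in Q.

Q is a product of powers, so relative uncertainties combine in quadrature:
  (2·δx/x)² = (2×0.0152)² = 0.000925;  (1·δa/a)² = (1×0.0627)² = 0.00393;  (3·δq/q)² = (3×0.0526)² = 0.0249
δQ/Q = √(0.0298) = 0.173
Q = 3.99e+06, so δQ = 0.173 × 3.99e+06 = 6.89e+05.

6.89e+05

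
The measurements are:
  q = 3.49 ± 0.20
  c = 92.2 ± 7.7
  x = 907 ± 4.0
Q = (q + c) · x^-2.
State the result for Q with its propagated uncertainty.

Let u = q + c = 95.7. δu = √(δq² + δc²) = √(0.0400 + 59.3) = 7.70, so δu/u = 0.0805.
Q is then a monomial in u, x:
δQ/Q = √((δu/u)² + (-2·δx/x)²) = √(0.00648 + 7.78e-05) = 0.0810
Q = 0.000116, so δQ = 0.0810 × 0.000116 = 9.42e-06.

(1.16 ± 0.0942) × 10^-4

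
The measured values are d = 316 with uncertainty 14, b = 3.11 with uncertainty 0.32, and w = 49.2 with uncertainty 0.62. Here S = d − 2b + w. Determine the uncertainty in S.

For a sum/difference, combine absolute errors in quadrature:
  (δd)² = 196;  (2·δb)² = 0.410;  (δw)² = 0.384
δS = √(197) = 14.0

14.0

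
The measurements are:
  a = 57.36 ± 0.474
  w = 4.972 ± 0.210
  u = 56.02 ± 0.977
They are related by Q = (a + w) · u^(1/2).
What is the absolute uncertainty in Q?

Let h = a + w = 62.33. δh = √(δa² + δw²) = √(0.225 + 0.0441) = 0.518, so δh/h = 0.00832.
Q is then a monomial in h, u:
δQ/Q = √((δh/h)² + (½·δu/u)²) = √(6.92e-05 + 7.6e-05) = 0.0121
Q = 466.5, so δQ = 0.0121 × 466.5 = 5.62.

5.62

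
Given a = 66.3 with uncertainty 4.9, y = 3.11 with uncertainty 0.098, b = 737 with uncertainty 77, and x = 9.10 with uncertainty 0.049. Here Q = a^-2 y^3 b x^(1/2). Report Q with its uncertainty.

Relative error in a monomial: (δQ/Q)² = Σ (nᵢ · δxᵢ/xᵢ)².
  (-2·δa/a)² = (-2×0.0739)² = 0.0218;  (3·δy/y)² = (3×0.0315)² = 0.00894;  (1·δb/b)² = (1×0.104)² = 0.0109;  (½·δx/x)² = (0.5×0.00538)² = 7.25e-06
δQ/Q = √(0.0417) = 0.204
Q = 15.2, so δQ = 0.204 × 15.2 = 3.11.

15.2 ± 3.11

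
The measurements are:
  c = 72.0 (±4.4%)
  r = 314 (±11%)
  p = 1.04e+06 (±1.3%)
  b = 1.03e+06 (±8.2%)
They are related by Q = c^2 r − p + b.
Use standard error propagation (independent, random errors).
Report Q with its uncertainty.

(1.62 ± 0.245) × 10^6

Let w = c^2·r = 1.63e+06. δw/w = √((2·δc/c)² + (1·δr/r)²) = √(0.00774 + 0.0121) = 0.141, so δw = 2.29e+05.
Q = w − p + b: δQ = √(δw² + δp² + δb²) = √(5.26e+10 + 1.83e+08 + 7.13e+09) = 2.45e+05
Q = 1.62e+06.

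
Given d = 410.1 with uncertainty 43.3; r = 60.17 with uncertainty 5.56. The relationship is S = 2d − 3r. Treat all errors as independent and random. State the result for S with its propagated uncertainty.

639.7 ± 88.2

For a sum/difference, combine absolute errors in quadrature:
  (2·δd)² = 7500;  (3·δr)² = 278
δS = √(7780) = 88.2
S = 639.7.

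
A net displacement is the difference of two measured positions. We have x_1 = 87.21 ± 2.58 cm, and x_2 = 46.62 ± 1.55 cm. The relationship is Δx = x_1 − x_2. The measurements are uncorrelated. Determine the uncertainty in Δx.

Sums and differences: (δΔx)² = Σ (cᵢ δxᵢ)².
  (δx_1)² = 6.66;  (δx_2)² = 2.40
δΔx = √(9.06) = 3.01 cm

3.01 cm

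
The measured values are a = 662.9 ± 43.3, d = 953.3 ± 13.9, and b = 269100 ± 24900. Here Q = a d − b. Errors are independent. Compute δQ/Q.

Let p = a·d = 631900. δp/p = √((1·δa/a)² + (1·δd/d)²) = √(0.00427 + 0.000213) = 0.0669, so δp = 42300.
Q = p − b: δQ = √(δp² + δb²) = √(1.79e+09 + 6.2e+08) = 49100
Q = 362800, so δQ/Q = 49100/362800 = 0.135.

0.135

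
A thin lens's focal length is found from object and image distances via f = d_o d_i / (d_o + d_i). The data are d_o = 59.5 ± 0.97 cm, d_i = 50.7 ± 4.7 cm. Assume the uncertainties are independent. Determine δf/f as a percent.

∂f/∂d_o = (d_i/(d_o+d_i))² = 0.212;  ∂f/∂d_i = (d_o/(d_o+d_i))² = 0.292
δf = √((∂f/∂d_o · δd_o)² + (∂f/∂d_i · δd_i)²) = √(0.0422 + 1.88) = 1.39 cm
f = 27.4 cm, so δf/f = 1.39/27.4 = 0.0506.

5.06%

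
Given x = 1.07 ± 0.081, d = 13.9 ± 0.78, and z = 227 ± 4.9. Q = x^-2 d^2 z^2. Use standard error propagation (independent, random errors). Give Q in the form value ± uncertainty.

For a monomial Q ∝ x^-2, d^2, z^2, fractional errors add in quadrature:
  (-2·δx/x)² = (-2×0.0757)² = 0.0229;  (2·δd/d)² = (2×0.0561)² = 0.0126;  (2·δz/z)² = (2×0.0216)² = 0.00186
δQ/Q = √(0.0374) = 0.193
Q = 8.7e+06, so δQ = 0.193 × 8.7e+06 = 1.68e+06.

(8.70 ± 1.68) × 10^6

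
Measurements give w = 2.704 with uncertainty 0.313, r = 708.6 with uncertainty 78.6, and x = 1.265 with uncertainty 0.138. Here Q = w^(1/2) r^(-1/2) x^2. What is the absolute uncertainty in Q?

Relative error in a monomial: (δQ/Q)² = Σ (nᵢ · δxᵢ/xᵢ)².
  (½·δw/w)² = (0.5×0.116)² = 0.00335;  (−½·δr/r)² = (-0.5×0.111)² = 0.00308;  (2·δx/x)² = (2×0.109)² = 0.0476
δQ/Q = √(0.0540) = 0.232
Q = 0.09885, so δQ = 0.232 × 0.09885 = 0.0230.

0.0230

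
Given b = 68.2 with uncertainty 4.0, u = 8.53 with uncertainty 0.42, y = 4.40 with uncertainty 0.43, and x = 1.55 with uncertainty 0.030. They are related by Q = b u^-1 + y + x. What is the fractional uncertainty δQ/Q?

Let p = b·u^-1 = 8.00. δp/p = √((1·δb/b)² + (-1·δu/u)²) = √(0.00344 + 0.00242) = 0.0766, so δp = 0.612.
Q = p + y + x: δQ = √(δp² + δy² + δx²) = √(0.375 + 0.185 + 0.000900) = 0.749
Q = 13.9, so δQ/Q = 0.749/13.9 = 0.0537.

0.0537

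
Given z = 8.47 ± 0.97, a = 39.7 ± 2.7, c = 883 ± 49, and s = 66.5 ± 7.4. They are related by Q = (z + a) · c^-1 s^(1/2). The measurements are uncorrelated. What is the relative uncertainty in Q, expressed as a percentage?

9.86%

Let u = z + a = 48.2. δu = √(δz² + δa²) = √(0.941 + 7.29) = 2.87, so δu/u = 0.0596.
Q is then a monomial in u, c, s:
δQ/Q = √((δu/u)² + (-1·δc/c)² + (½·δs/s)²) = √(0.00355 + 0.00308 + 0.00310) = 0.0986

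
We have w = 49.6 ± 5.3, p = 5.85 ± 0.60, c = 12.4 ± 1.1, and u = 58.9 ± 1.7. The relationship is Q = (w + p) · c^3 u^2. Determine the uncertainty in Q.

1.06e+08

Let h = w + p = 55.5. δh = √(δw² + δp²) = √(28.1 + 0.360) = 5.33, so δh/h = 0.0962.
Q is then a monomial in h, c, u:
δQ/Q = √((δh/h)² + (3·δc/c)² + (2·δu/u)²) = √(0.00925 + 0.0708 + 0.00333) = 0.289
Q = 3.67e+08, so δQ = 0.289 × 3.67e+08 = 1.06e+08.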